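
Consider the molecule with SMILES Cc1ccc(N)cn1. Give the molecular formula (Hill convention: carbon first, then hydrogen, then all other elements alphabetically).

Walk through each heavy atom and fill implicit hydrogens from standard valence (C 4, N 3, O 2, S 2, halogen 1); for lowercase aromatic atoms, an aromatic c carries 1 H when it has two neighbours and 0 H with three, and aromatic n carries 0 H:
  atom 1: C, bond orders sum to 1 (valence 4) → 3 H
  atom 2: aromatic c, 3 neighbours → 0 H
  atom 3: aromatic c, 2 neighbours → 1 H
  atom 4: aromatic c, 2 neighbours → 1 H
  atom 5: aromatic c, 3 neighbours → 0 H
  atom 6: N, bond orders sum to 1 (valence 3) → 2 H
  atom 7: aromatic c, 2 neighbours → 1 H
  atom 8: aromatic n, 2 neighbours → 0 H
Totals → C:6, H:8, N:2.

C6H8N2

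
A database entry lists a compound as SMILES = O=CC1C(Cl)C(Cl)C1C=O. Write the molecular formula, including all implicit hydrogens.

Walk through each heavy atom and fill implicit hydrogens from standard valence (C 4, N 3, O 2, S 2, halogen 1):
  atom 1: O, bond orders sum to 2 (valence 2) → 0 H
  atom 2: C, bond orders sum to 3 (valence 4) → 1 H
  atom 3: C, bond orders sum to 3 (valence 4) → 1 H
  atom 4: C, bond orders sum to 3 (valence 4) → 1 H
  atom 5: Cl (halogen, monovalent) → 0 H
  atom 6: C, bond orders sum to 3 (valence 4) → 1 H
  atom 7: Cl (halogen, monovalent) → 0 H
  atom 8: C, bond orders sum to 3 (valence 4) → 1 H
  atom 9: C, bond orders sum to 3 (valence 4) → 1 H
  atom 10: O, bond orders sum to 2 (valence 2) → 0 H
Totals → C:6, H:6, Cl:2, O:2.
In Hill order: C6H6Cl2O2.

C6H6Cl2O2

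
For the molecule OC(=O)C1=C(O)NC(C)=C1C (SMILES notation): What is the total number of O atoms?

3

Scan the SMILES for O atoms (remember two-letter symbols like Cl and Br are single atoms).
Oxygen count: 3.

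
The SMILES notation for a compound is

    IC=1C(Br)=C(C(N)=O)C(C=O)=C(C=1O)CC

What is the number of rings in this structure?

1

In SMILES, each pair of matching ring-closure digits denotes one ring-closing bond; the number of such bonds equals the number of independent rings.
Ring-closure bonds here: 1.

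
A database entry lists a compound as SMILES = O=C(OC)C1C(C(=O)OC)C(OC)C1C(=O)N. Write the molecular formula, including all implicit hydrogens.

C10H15NO6

Walk through each heavy atom and fill implicit hydrogens from standard valence (C 4, N 3, O 2, S 2, halogen 1):
  atom 1: O, bond orders sum to 2 (valence 2) → 0 H
  atom 2: C, bond orders sum to 4 (valence 4) → 0 H
  atom 3: O, bond orders sum to 2 (valence 2) → 0 H
  atom 4: C, bond orders sum to 1 (valence 4) → 3 H
  atom 5: C, bond orders sum to 3 (valence 4) → 1 H
  atom 6: C, bond orders sum to 3 (valence 4) → 1 H
  atom 7: C, bond orders sum to 4 (valence 4) → 0 H
  atom 8: O, bond orders sum to 2 (valence 2) → 0 H
  atom 9: O, bond orders sum to 2 (valence 2) → 0 H
  atom 10: C, bond orders sum to 1 (valence 4) → 3 H
  atom 11: C, bond orders sum to 3 (valence 4) → 1 H
  atom 12: O, bond orders sum to 2 (valence 2) → 0 H
  atom 13: C, bond orders sum to 1 (valence 4) → 3 H
  atom 14: C, bond orders sum to 3 (valence 4) → 1 H
  atom 15: C, bond orders sum to 4 (valence 4) → 0 H
  atom 16: O, bond orders sum to 2 (valence 2) → 0 H
  atom 17: N, bond orders sum to 1 (valence 3) → 2 H
Totals → C:10, H:15, N:1, O:6.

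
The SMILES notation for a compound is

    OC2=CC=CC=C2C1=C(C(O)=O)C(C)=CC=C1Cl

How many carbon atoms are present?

14

Count every carbon token in the SMILES (each C, including those in ring-closure positions and inside branches).
Carbon count: 14.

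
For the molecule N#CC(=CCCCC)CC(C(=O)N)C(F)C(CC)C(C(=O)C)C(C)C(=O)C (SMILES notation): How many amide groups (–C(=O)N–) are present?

The amide motif appears at heavy-atom position 11 in the SMILES.
Other groups present: 1 alkene, 2 ketone, 1 nitrile.
Amide count: 1.

1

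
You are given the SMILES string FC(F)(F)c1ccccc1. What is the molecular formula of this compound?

C7H5F3

Walk through each heavy atom and fill implicit hydrogens from standard valence (C 4, N 3, O 2, S 2, halogen 1); for lowercase aromatic atoms, an aromatic c carries 1 H when it has two neighbours and 0 H with three, and aromatic n carries 0 H:
  atom 1: F (halogen, monovalent) → 0 H
  atom 2: C, bond orders sum to 4 (valence 4) → 0 H
  atom 3: F (halogen, monovalent) → 0 H
  atom 4: F (halogen, monovalent) → 0 H
  atom 5: aromatic c, 3 neighbours → 0 H
  atom 6: aromatic c, 2 neighbours → 1 H
  atom 7: aromatic c, 2 neighbours → 1 H
  atom 8: aromatic c, 2 neighbours → 1 H
  atom 9: aromatic c, 2 neighbours → 1 H
  atom 10: aromatic c, 2 neighbours → 1 H
Totals → C:7, H:5, F:3.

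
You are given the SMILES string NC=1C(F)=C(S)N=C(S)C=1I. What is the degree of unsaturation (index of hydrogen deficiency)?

4

Molecular formula: C5H4FIN2S2.
DoU = (2C + 2 + N − H − X) / 2, where X is the halogen count and O/S are ignored.
    = (2·5 + 2 + 2 − 4 − 2) / 2 = 8 / 2 = 4.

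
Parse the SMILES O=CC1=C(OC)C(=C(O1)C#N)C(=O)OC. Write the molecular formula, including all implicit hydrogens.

C9H7NO5

Walk through each heavy atom and fill implicit hydrogens from standard valence (C 4, N 3, O 2, S 2, halogen 1):
  atom 1: O, bond orders sum to 2 (valence 2) → 0 H
  atom 2: C, bond orders sum to 3 (valence 4) → 1 H
  atom 3: C, bond orders sum to 4 (valence 4) → 0 H
  atom 4: C, bond orders sum to 4 (valence 4) → 0 H
  atom 5: O, bond orders sum to 2 (valence 2) → 0 H
  atom 6: C, bond orders sum to 1 (valence 4) → 3 H
  atom 7: C, bond orders sum to 4 (valence 4) → 0 H
  atom 8: C, bond orders sum to 4 (valence 4) → 0 H
  atom 9: O, bond orders sum to 2 (valence 2) → 0 H
  atom 10: C, bond orders sum to 4 (valence 4) → 0 H
  atom 11: N, bond orders sum to 3 (valence 3) → 0 H
  atom 12: C, bond orders sum to 4 (valence 4) → 0 H
  atom 13: O, bond orders sum to 2 (valence 2) → 0 H
  atom 14: O, bond orders sum to 2 (valence 2) → 0 H
  atom 15: C, bond orders sum to 1 (valence 4) → 3 H
Totals → C:9, H:7, N:1, O:5.
In Hill order: C9H7NO5.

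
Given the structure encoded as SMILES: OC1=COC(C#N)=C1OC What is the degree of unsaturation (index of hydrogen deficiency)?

Molecular formula: C6H5NO3.
DoU = (2C + 2 + N − H − X) / 2, where X is the halogen count and O/S are ignored.
    = (2·6 + 2 + 1 − 5 − 0) / 2 = 10 / 2 = 5.

5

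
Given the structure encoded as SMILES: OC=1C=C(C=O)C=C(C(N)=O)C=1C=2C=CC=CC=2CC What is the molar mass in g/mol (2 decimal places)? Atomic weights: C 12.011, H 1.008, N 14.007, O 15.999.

First, the molecular formula is C16H15NO3 (counting implicit H from valence).
  C: 16 × 12.011 = 192.176
  H: 15 × 1.008 = 15.120
  N: 1 × 14.007 = 14.007
  O: 3 × 15.999 = 47.997
Sum: 16×12.011 + 15×1.008 + 1×14.007 + 3×15.999 = 269.300 → 269.30 g/mol.

269.30 g/mol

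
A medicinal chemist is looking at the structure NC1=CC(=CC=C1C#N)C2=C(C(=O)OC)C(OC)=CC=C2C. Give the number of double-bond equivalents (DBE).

Molecular formula: C17H16N2O3.
DoU = (2C + 2 + N − H − X) / 2, where X is the halogen count and O/S are ignored.
    = (2·17 + 2 + 2 − 16 − 0) / 2 = 22 / 2 = 11.

11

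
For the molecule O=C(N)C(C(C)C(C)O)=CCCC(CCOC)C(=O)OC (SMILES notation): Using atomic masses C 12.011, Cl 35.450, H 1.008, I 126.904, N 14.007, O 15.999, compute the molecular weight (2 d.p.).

First, the molecular formula is C15H27NO5 (counting implicit H from valence).
  C: 15 × 12.011 = 180.165
  H: 27 × 1.008 = 27.216
  N: 1 × 14.007 = 14.007
  O: 5 × 15.999 = 79.995
Sum: 15×12.011 + 27×1.008 + 1×14.007 + 5×15.999 = 301.383 → 301.38 g/mol.

301.38 g/mol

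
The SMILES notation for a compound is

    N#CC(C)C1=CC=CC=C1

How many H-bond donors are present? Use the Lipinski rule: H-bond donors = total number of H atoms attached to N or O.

0

Donors: find every N or O and count the H atoms it carries.
  atom 1 (N): bond orders sum to 3 → 0 H
Lipinski HBD = 0.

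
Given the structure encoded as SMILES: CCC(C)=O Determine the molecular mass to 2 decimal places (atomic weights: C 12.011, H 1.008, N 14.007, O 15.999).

First, the molecular formula is C4H8O (counting implicit H from valence).
  C: 4 × 12.011 = 48.044
  H: 8 × 1.008 = 8.064
  O: 1 × 15.999 = 15.999
Sum: 4×12.011 + 8×1.008 + 1×15.999 = 72.107 → 72.11 g/mol.

72.11 g/mol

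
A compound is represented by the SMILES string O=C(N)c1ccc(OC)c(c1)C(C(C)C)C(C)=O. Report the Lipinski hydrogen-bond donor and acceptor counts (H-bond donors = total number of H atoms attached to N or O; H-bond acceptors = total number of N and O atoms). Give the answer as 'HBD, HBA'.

Donors: find every N or O and count the H atoms it carries.
  atom 1 (O): bond orders sum to 2 → 0 H
  atom 3 (N): bond orders sum to 1 → 2 H
  atom 8 (O): bond orders sum to 2 → 0 H
  atom 18 (O): bond orders sum to 2 → 0 H
Lipinski HBD = 2.
Acceptors: N atoms = 1, O atoms = 3 → HBA = 4.

2, 4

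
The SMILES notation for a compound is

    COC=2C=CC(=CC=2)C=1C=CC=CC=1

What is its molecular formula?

Walk through each heavy atom and fill implicit hydrogens from standard valence (C 4, N 3, O 2, S 2, halogen 1):
  atom 1: C, bond orders sum to 1 (valence 4) → 3 H
  atom 2: O, bond orders sum to 2 (valence 2) → 0 H
  atom 3: C, bond orders sum to 4 (valence 4) → 0 H
  atom 4: C, bond orders sum to 3 (valence 4) → 1 H
  atom 5: C, bond orders sum to 3 (valence 4) → 1 H
  atom 6: C, bond orders sum to 4 (valence 4) → 0 H
  atom 7: C, bond orders sum to 3 (valence 4) → 1 H
  atom 8: C, bond orders sum to 3 (valence 4) → 1 H
  atom 9: C, bond orders sum to 4 (valence 4) → 0 H
  atom 10: C, bond orders sum to 3 (valence 4) → 1 H
  atom 11: C, bond orders sum to 3 (valence 4) → 1 H
  atom 12: C, bond orders sum to 3 (valence 4) → 1 H
  atom 13: C, bond orders sum to 3 (valence 4) → 1 H
  atom 14: C, bond orders sum to 3 (valence 4) → 1 H
Totals → C:13, H:12, O:1.
In Hill order: C13H12O.

C13H12O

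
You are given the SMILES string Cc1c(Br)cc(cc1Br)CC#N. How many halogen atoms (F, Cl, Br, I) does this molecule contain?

2

Halogen atoms appear at heavy-atom positions 4, 9 (2×Br).
Other groups present: 1 nitrile.
Halogen count: 2.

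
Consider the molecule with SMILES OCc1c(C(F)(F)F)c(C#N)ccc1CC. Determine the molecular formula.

Walk through each heavy atom and fill implicit hydrogens from standard valence (C 4, N 3, O 2, S 2, halogen 1); for lowercase aromatic atoms, an aromatic c carries 1 H when it has two neighbours and 0 H with three, and aromatic n carries 0 H:
  atom 1: O, bond orders sum to 1 (valence 2) → 1 H
  atom 2: C, bond orders sum to 2 (valence 4) → 2 H
  atom 3: aromatic c, 3 neighbours → 0 H
  atom 4: aromatic c, 3 neighbours → 0 H
  atom 5: C, bond orders sum to 4 (valence 4) → 0 H
  atom 6: F (halogen, monovalent) → 0 H
  atom 7: F (halogen, monovalent) → 0 H
  atom 8: F (halogen, monovalent) → 0 H
  atom 9: aromatic c, 3 neighbours → 0 H
  atom 10: C, bond orders sum to 4 (valence 4) → 0 H
  atom 11: N, bond orders sum to 3 (valence 3) → 0 H
  atom 12: aromatic c, 2 neighbours → 1 H
  atom 13: aromatic c, 2 neighbours → 1 H
  atom 14: aromatic c, 3 neighbours → 0 H
  atom 15: C, bond orders sum to 2 (valence 4) → 2 H
  atom 16: C, bond orders sum to 1 (valence 4) → 3 H
Totals → C:11, H:10, F:3, N:1, O:1.
In Hill order: C11H10F3NO.

C11H10F3NO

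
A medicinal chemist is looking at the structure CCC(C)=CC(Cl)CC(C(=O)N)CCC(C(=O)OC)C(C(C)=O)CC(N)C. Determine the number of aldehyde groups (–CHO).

0

Scan the SMILES for the aldehyde motif — none present.
Groups that are present: 1 alkene, 1 amide, 1 ester, 1 ketone, 1 primary amine.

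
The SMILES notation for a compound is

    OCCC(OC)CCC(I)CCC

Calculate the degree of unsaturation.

0

Molecular formula: C10H21IO2.
DoU = (2C + 2 + N − H − X) / 2, where X is the halogen count and O/S are ignored.
    = (2·10 + 2 + 0 − 21 − 1) / 2 = 0 / 2 = 0.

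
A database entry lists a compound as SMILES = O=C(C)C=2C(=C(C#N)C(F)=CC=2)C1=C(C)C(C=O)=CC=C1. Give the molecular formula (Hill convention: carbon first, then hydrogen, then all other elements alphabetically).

C17H12FNO2

Walk through each heavy atom and fill implicit hydrogens from standard valence (C 4, N 3, O 2, S 2, halogen 1):
  atom 1: O, bond orders sum to 2 (valence 2) → 0 H
  atom 2: C, bond orders sum to 4 (valence 4) → 0 H
  atom 3: C, bond orders sum to 1 (valence 4) → 3 H
  atom 4: C, bond orders sum to 4 (valence 4) → 0 H
  atom 5: C, bond orders sum to 4 (valence 4) → 0 H
  atom 6: C, bond orders sum to 4 (valence 4) → 0 H
  atom 7: C, bond orders sum to 4 (valence 4) → 0 H
  atom 8: N, bond orders sum to 3 (valence 3) → 0 H
  atom 9: C, bond orders sum to 4 (valence 4) → 0 H
  atom 10: F (halogen, monovalent) → 0 H
  atom 11: C, bond orders sum to 3 (valence 4) → 1 H
  atom 12: C, bond orders sum to 3 (valence 4) → 1 H
  atom 13: C, bond orders sum to 4 (valence 4) → 0 H
  atom 14: C, bond orders sum to 4 (valence 4) → 0 H
  atom 15: C, bond orders sum to 1 (valence 4) → 3 H
  atom 16: C, bond orders sum to 4 (valence 4) → 0 H
  atom 17: C, bond orders sum to 3 (valence 4) → 1 H
  atom 18: O, bond orders sum to 2 (valence 2) → 0 H
  atom 19: C, bond orders sum to 3 (valence 4) → 1 H
  atom 20: C, bond orders sum to 3 (valence 4) → 1 H
  atom 21: C, bond orders sum to 3 (valence 4) → 1 H
Totals → C:17, H:12, F:1, N:1, O:2.
In Hill order: C17H12FNO2.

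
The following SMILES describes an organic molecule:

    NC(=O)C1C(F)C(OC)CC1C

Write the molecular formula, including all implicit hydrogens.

C8H14FNO2

Walk through each heavy atom and fill implicit hydrogens from standard valence (C 4, N 3, O 2, S 2, halogen 1):
  atom 1: N, bond orders sum to 1 (valence 3) → 2 H
  atom 2: C, bond orders sum to 4 (valence 4) → 0 H
  atom 3: O, bond orders sum to 2 (valence 2) → 0 H
  atom 4: C, bond orders sum to 3 (valence 4) → 1 H
  atom 5: C, bond orders sum to 3 (valence 4) → 1 H
  atom 6: F (halogen, monovalent) → 0 H
  atom 7: C, bond orders sum to 3 (valence 4) → 1 H
  atom 8: O, bond orders sum to 2 (valence 2) → 0 H
  atom 9: C, bond orders sum to 1 (valence 4) → 3 H
  atom 10: C, bond orders sum to 2 (valence 4) → 2 H
  atom 11: C, bond orders sum to 3 (valence 4) → 1 H
  atom 12: C, bond orders sum to 1 (valence 4) → 3 H
Totals → C:8, H:14, F:1, N:1, O:2.
In Hill order: C8H14FNO2.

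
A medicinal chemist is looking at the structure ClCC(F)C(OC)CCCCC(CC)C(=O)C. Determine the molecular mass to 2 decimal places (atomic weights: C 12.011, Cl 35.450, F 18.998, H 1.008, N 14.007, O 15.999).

266.78 g/mol

First, the molecular formula is C13H24ClFO2 (counting implicit H from valence).
  C: 13 × 12.011 = 156.143
  Cl: 1 × 35.450 = 35.450
  F: 1 × 18.998 = 18.998
  H: 24 × 1.008 = 24.192
  O: 2 × 15.999 = 31.998
Sum: 13×12.011 + 1×35.450 + 1×18.998 + 24×1.008 + 2×15.999 = 266.781 → 266.78 g/mol.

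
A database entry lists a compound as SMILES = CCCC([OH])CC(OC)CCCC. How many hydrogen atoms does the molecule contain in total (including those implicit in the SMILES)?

Walk through each heavy atom and fill implicit hydrogens from standard valence (C 4, N 3, O 2, S 2, halogen 1):
  atom 1: C, bond orders sum to 1 (valence 4) → 3 H
  atom 2: C, bond orders sum to 2 (valence 4) → 2 H
  atom 3: C, bond orders sum to 2 (valence 4) → 2 H
  atom 4: C, bond orders sum to 3 (valence 4) → 1 H
  atom 5: O with explicit H count 1
  atom 6: C, bond orders sum to 2 (valence 4) → 2 H
  atom 7: C, bond orders sum to 3 (valence 4) → 1 H
  atom 8: O, bond orders sum to 2 (valence 2) → 0 H
  atom 9: C, bond orders sum to 1 (valence 4) → 3 H
  atom 10: C, bond orders sum to 2 (valence 4) → 2 H
  atom 11: C, bond orders sum to 2 (valence 4) → 2 H
  atom 12: C, bond orders sum to 2 (valence 4) → 2 H
  atom 13: C, bond orders sum to 1 (valence 4) → 3 H
Total hydrogens: 24.

24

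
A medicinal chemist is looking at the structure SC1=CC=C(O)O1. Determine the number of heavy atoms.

7

Every atom symbol written in the SMILES (organic subset) is one heavy atom; implicit H are not written.
Heavy atoms by element → C:4, O:2, S:1.
Total: 7.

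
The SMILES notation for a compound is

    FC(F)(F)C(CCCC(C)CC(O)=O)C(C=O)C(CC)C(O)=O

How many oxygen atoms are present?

Scan the SMILES for O atoms (remember two-letter symbols like Cl and Br are single atoms).
Oxygen count: 5.

5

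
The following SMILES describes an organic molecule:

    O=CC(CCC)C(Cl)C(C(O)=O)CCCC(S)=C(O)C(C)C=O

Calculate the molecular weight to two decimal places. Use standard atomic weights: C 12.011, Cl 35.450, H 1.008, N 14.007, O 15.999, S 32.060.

First, the molecular formula is C16H25ClO5S (counting implicit H from valence).
  C: 16 × 12.011 = 192.176
  Cl: 1 × 35.450 = 35.450
  H: 25 × 1.008 = 25.200
  O: 5 × 15.999 = 79.995
  S: 1 × 32.060 = 32.060
Sum: 16×12.011 + 1×35.450 + 25×1.008 + 5×15.999 + 1×32.060 = 364.881 → 364.88 g/mol.

364.88 g/mol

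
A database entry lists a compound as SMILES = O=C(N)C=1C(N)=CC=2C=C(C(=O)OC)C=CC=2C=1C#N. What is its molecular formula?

Walk through each heavy atom and fill implicit hydrogens from standard valence (C 4, N 3, O 2, S 2, halogen 1):
  atom 1: O, bond orders sum to 2 (valence 2) → 0 H
  atom 2: C, bond orders sum to 4 (valence 4) → 0 H
  atom 3: N, bond orders sum to 1 (valence 3) → 2 H
  atom 4: C, bond orders sum to 4 (valence 4) → 0 H
  atom 5: C, bond orders sum to 4 (valence 4) → 0 H
  atom 6: N, bond orders sum to 1 (valence 3) → 2 H
  atom 7: C, bond orders sum to 3 (valence 4) → 1 H
  atom 8: C, bond orders sum to 4 (valence 4) → 0 H
  atom 9: C, bond orders sum to 3 (valence 4) → 1 H
  atom 10: C, bond orders sum to 4 (valence 4) → 0 H
  atom 11: C, bond orders sum to 4 (valence 4) → 0 H
  atom 12: O, bond orders sum to 2 (valence 2) → 0 H
  atom 13: O, bond orders sum to 2 (valence 2) → 0 H
  atom 14: C, bond orders sum to 1 (valence 4) → 3 H
  atom 15: C, bond orders sum to 3 (valence 4) → 1 H
  atom 16: C, bond orders sum to 3 (valence 4) → 1 H
  atom 17: C, bond orders sum to 4 (valence 4) → 0 H
  atom 18: C, bond orders sum to 4 (valence 4) → 0 H
  atom 19: C, bond orders sum to 4 (valence 4) → 0 H
  atom 20: N, bond orders sum to 3 (valence 3) → 0 H
Totals → C:14, H:11, N:3, O:3.

C14H11N3O3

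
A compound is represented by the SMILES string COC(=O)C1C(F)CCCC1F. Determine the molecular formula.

Walk through each heavy atom and fill implicit hydrogens from standard valence (C 4, N 3, O 2, S 2, halogen 1):
  atom 1: C, bond orders sum to 1 (valence 4) → 3 H
  atom 2: O, bond orders sum to 2 (valence 2) → 0 H
  atom 3: C, bond orders sum to 4 (valence 4) → 0 H
  atom 4: O, bond orders sum to 2 (valence 2) → 0 H
  atom 5: C, bond orders sum to 3 (valence 4) → 1 H
  atom 6: C, bond orders sum to 3 (valence 4) → 1 H
  atom 7: F (halogen, monovalent) → 0 H
  atom 8: C, bond orders sum to 2 (valence 4) → 2 H
  atom 9: C, bond orders sum to 2 (valence 4) → 2 H
  atom 10: C, bond orders sum to 2 (valence 4) → 2 H
  atom 11: C, bond orders sum to 3 (valence 4) → 1 H
  atom 12: F (halogen, monovalent) → 0 H
Totals → C:8, H:12, F:2, O:2.

C8H12F2O2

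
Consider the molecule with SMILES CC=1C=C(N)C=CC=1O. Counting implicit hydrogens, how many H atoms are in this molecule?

Walk through each heavy atom and fill implicit hydrogens from standard valence (C 4, N 3, O 2, S 2, halogen 1):
  atom 1: C, bond orders sum to 1 (valence 4) → 3 H
  atom 2: C, bond orders sum to 4 (valence 4) → 0 H
  atom 3: C, bond orders sum to 3 (valence 4) → 1 H
  atom 4: C, bond orders sum to 4 (valence 4) → 0 H
  atom 5: N, bond orders sum to 1 (valence 3) → 2 H
  atom 6: C, bond orders sum to 3 (valence 4) → 1 H
  atom 7: C, bond orders sum to 3 (valence 4) → 1 H
  atom 8: C, bond orders sum to 4 (valence 4) → 0 H
  atom 9: O, bond orders sum to 1 (valence 2) → 1 H
Total hydrogens: 9.

9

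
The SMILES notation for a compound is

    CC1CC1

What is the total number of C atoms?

Count every carbon token in the SMILES (each C, including those in ring-closure positions and inside branches).
Carbon count: 4.

4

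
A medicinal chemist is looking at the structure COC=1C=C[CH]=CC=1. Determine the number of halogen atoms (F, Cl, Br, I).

Scan the SMILES for the halogen motif — none present.
Groups that are present: 1 ether.

0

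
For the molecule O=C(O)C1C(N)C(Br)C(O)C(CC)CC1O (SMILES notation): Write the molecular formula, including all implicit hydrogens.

C10H18BrNO4

Walk through each heavy atom and fill implicit hydrogens from standard valence (C 4, N 3, O 2, S 2, halogen 1):
  atom 1: O, bond orders sum to 2 (valence 2) → 0 H
  atom 2: C, bond orders sum to 4 (valence 4) → 0 H
  atom 3: O, bond orders sum to 1 (valence 2) → 1 H
  atom 4: C, bond orders sum to 3 (valence 4) → 1 H
  atom 5: C, bond orders sum to 3 (valence 4) → 1 H
  atom 6: N, bond orders sum to 1 (valence 3) → 2 H
  atom 7: C, bond orders sum to 3 (valence 4) → 1 H
  atom 8: Br (halogen, monovalent) → 0 H
  atom 9: C, bond orders sum to 3 (valence 4) → 1 H
  atom 10: O, bond orders sum to 1 (valence 2) → 1 H
  atom 11: C, bond orders sum to 3 (valence 4) → 1 H
  atom 12: C, bond orders sum to 2 (valence 4) → 2 H
  atom 13: C, bond orders sum to 1 (valence 4) → 3 H
  atom 14: C, bond orders sum to 2 (valence 4) → 2 H
  atom 15: C, bond orders sum to 3 (valence 4) → 1 H
  atom 16: O, bond orders sum to 1 (valence 2) → 1 H
Totals → C:10, H:18, Br:1, N:1, O:4.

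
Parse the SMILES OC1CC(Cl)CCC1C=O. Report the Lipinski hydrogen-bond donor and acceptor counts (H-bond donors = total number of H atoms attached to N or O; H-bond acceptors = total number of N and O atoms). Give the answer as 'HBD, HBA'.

Donors: find every N or O and count the H atoms it carries.
  atom 1 (O): bond orders sum to 1 → 1 H
  atom 10 (O): bond orders sum to 2 → 0 H
Lipinski HBD = 1.
Acceptors: N atoms = 0, O atoms = 2 → HBA = 2.

1, 2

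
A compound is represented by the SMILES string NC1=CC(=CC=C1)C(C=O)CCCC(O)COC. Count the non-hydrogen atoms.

Every atom symbol written in the SMILES (organic subset) is one heavy atom; implicit H are not written.
Heavy atoms by element → C:14, N:1, O:3.
Total: 18.

18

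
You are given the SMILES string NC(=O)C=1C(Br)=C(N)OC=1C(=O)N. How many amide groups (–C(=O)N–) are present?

The amide motif appears at heavy-atom positions 2, 11 in the SMILES.
Other groups present: 1 primary amine.
Amide count: 2.

2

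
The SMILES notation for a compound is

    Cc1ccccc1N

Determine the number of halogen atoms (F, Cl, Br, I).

0

Scan the SMILES for the halogen motif — none present.
Groups that are present: 1 primary amine.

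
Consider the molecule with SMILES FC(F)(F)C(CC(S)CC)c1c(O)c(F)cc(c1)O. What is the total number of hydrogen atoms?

Walk through each heavy atom and fill implicit hydrogens from standard valence (C 4, N 3, O 2, S 2, halogen 1); for lowercase aromatic atoms, an aromatic c carries 1 H when it has two neighbours and 0 H with three, and aromatic n carries 0 H:
  atom 1: F (halogen, monovalent) → 0 H
  atom 2: C, bond orders sum to 4 (valence 4) → 0 H
  atom 3: F (halogen, monovalent) → 0 H
  atom 4: F (halogen, monovalent) → 0 H
  atom 5: C, bond orders sum to 3 (valence 4) → 1 H
  atom 6: C, bond orders sum to 2 (valence 4) → 2 H
  atom 7: C, bond orders sum to 3 (valence 4) → 1 H
  atom 8: S, bond orders sum to 1 (valence 2) → 1 H
  atom 9: C, bond orders sum to 2 (valence 4) → 2 H
  atom 10: C, bond orders sum to 1 (valence 4) → 3 H
  atom 11: aromatic c, 3 neighbours → 0 H
  atom 12: aromatic c, 3 neighbours → 0 H
  atom 13: O, bond orders sum to 1 (valence 2) → 1 H
  atom 14: aromatic c, 3 neighbours → 0 H
  atom 15: F (halogen, monovalent) → 0 H
  atom 16: aromatic c, 2 neighbours → 1 H
  atom 17: aromatic c, 3 neighbours → 0 H
  atom 18: aromatic c, 2 neighbours → 1 H
  atom 19: O, bond orders sum to 1 (valence 2) → 1 H
Total hydrogens: 14.

14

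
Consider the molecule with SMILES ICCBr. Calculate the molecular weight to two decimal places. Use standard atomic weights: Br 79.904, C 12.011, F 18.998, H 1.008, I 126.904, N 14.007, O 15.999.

First, the molecular formula is C2H4BrI (counting implicit H from valence).
  Br: 1 × 79.904 = 79.904
  C: 2 × 12.011 = 24.022
  H: 4 × 1.008 = 4.032
  I: 1 × 126.904 = 126.904
Sum: 1×79.904 + 2×12.011 + 4×1.008 + 1×126.904 = 234.862 → 234.86 g/mol.

234.86 g/mol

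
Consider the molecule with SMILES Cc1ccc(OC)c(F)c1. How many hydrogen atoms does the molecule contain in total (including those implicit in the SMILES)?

Walk through each heavy atom and fill implicit hydrogens from standard valence (C 4, N 3, O 2, S 2, halogen 1); for lowercase aromatic atoms, an aromatic c carries 1 H when it has two neighbours and 0 H with three, and aromatic n carries 0 H:
  atom 1: C, bond orders sum to 1 (valence 4) → 3 H
  atom 2: aromatic c, 3 neighbours → 0 H
  atom 3: aromatic c, 2 neighbours → 1 H
  atom 4: aromatic c, 2 neighbours → 1 H
  atom 5: aromatic c, 3 neighbours → 0 H
  atom 6: O, bond orders sum to 2 (valence 2) → 0 H
  atom 7: C, bond orders sum to 1 (valence 4) → 3 H
  atom 8: aromatic c, 3 neighbours → 0 H
  atom 9: F (halogen, monovalent) → 0 H
  atom 10: aromatic c, 2 neighbours → 1 H
Total hydrogens: 9.

9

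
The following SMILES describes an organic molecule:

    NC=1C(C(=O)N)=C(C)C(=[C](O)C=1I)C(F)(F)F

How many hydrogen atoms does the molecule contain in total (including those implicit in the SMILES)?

8

Walk through each heavy atom and fill implicit hydrogens from standard valence (C 4, N 3, O 2, S 2, halogen 1):
  atom 1: N, bond orders sum to 1 (valence 3) → 2 H
  atom 2: C, bond orders sum to 4 (valence 4) → 0 H
  atom 3: C, bond orders sum to 4 (valence 4) → 0 H
  atom 4: C, bond orders sum to 4 (valence 4) → 0 H
  atom 5: O, bond orders sum to 2 (valence 2) → 0 H
  atom 6: N, bond orders sum to 1 (valence 3) → 2 H
  atom 7: C, bond orders sum to 4 (valence 4) → 0 H
  atom 8: C, bond orders sum to 1 (valence 4) → 3 H
  atom 9: C, bond orders sum to 4 (valence 4) → 0 H
  atom 10: C with explicit H count 0
  atom 11: O, bond orders sum to 1 (valence 2) → 1 H
  atom 12: C, bond orders sum to 4 (valence 4) → 0 H
  atom 13: I (halogen, monovalent) → 0 H
  atom 14: C, bond orders sum to 4 (valence 4) → 0 H
  atom 15: F (halogen, monovalent) → 0 H
  atom 16: F (halogen, monovalent) → 0 H
  atom 17: F (halogen, monovalent) → 0 H
Total hydrogens: 8.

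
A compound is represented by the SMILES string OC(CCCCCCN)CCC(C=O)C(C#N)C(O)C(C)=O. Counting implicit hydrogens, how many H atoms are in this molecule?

28

Walk through each heavy atom and fill implicit hydrogens from standard valence (C 4, N 3, O 2, S 2, halogen 1):
  atom 1: O, bond orders sum to 1 (valence 2) → 1 H
  atom 2: C, bond orders sum to 3 (valence 4) → 1 H
  atom 3: C, bond orders sum to 2 (valence 4) → 2 H
  atom 4: C, bond orders sum to 2 (valence 4) → 2 H
  atom 5: C, bond orders sum to 2 (valence 4) → 2 H
  atom 6: C, bond orders sum to 2 (valence 4) → 2 H
  atom 7: C, bond orders sum to 2 (valence 4) → 2 H
  atom 8: C, bond orders sum to 2 (valence 4) → 2 H
  atom 9: N, bond orders sum to 1 (valence 3) → 2 H
  atom 10: C, bond orders sum to 2 (valence 4) → 2 H
  atom 11: C, bond orders sum to 2 (valence 4) → 2 H
  atom 12: C, bond orders sum to 3 (valence 4) → 1 H
  atom 13: C, bond orders sum to 3 (valence 4) → 1 H
  atom 14: O, bond orders sum to 2 (valence 2) → 0 H
  atom 15: C, bond orders sum to 3 (valence 4) → 1 H
  atom 16: C, bond orders sum to 4 (valence 4) → 0 H
  atom 17: N, bond orders sum to 3 (valence 3) → 0 H
  atom 18: C, bond orders sum to 3 (valence 4) → 1 H
  atom 19: O, bond orders sum to 1 (valence 2) → 1 H
  atom 20: C, bond orders sum to 4 (valence 4) → 0 H
  atom 21: C, bond orders sum to 1 (valence 4) → 3 H
  atom 22: O, bond orders sum to 2 (valence 2) → 0 H
Total hydrogens: 28.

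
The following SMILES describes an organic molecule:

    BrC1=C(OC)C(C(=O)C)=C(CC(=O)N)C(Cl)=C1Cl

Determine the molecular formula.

C11H10BrCl2NO3

Walk through each heavy atom and fill implicit hydrogens from standard valence (C 4, N 3, O 2, S 2, halogen 1):
  atom 1: Br (halogen, monovalent) → 0 H
  atom 2: C, bond orders sum to 4 (valence 4) → 0 H
  atom 3: C, bond orders sum to 4 (valence 4) → 0 H
  atom 4: O, bond orders sum to 2 (valence 2) → 0 H
  atom 5: C, bond orders sum to 1 (valence 4) → 3 H
  atom 6: C, bond orders sum to 4 (valence 4) → 0 H
  atom 7: C, bond orders sum to 4 (valence 4) → 0 H
  atom 8: O, bond orders sum to 2 (valence 2) → 0 H
  atom 9: C, bond orders sum to 1 (valence 4) → 3 H
  atom 10: C, bond orders sum to 4 (valence 4) → 0 H
  atom 11: C, bond orders sum to 2 (valence 4) → 2 H
  atom 12: C, bond orders sum to 4 (valence 4) → 0 H
  atom 13: O, bond orders sum to 2 (valence 2) → 0 H
  atom 14: N, bond orders sum to 1 (valence 3) → 2 H
  atom 15: C, bond orders sum to 4 (valence 4) → 0 H
  atom 16: Cl (halogen, monovalent) → 0 H
  atom 17: C, bond orders sum to 4 (valence 4) → 0 H
  atom 18: Cl (halogen, monovalent) → 0 H
Totals → C:11, H:10, Br:1, Cl:2, N:1, O:3.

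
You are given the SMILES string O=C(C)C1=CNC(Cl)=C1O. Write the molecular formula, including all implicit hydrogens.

C6H6ClNO2

Walk through each heavy atom and fill implicit hydrogens from standard valence (C 4, N 3, O 2, S 2, halogen 1):
  atom 1: O, bond orders sum to 2 (valence 2) → 0 H
  atom 2: C, bond orders sum to 4 (valence 4) → 0 H
  atom 3: C, bond orders sum to 1 (valence 4) → 3 H
  atom 4: C, bond orders sum to 4 (valence 4) → 0 H
  atom 5: C, bond orders sum to 3 (valence 4) → 1 H
  atom 6: N, bond orders sum to 2 (valence 3) → 1 H
  atom 7: C, bond orders sum to 4 (valence 4) → 0 H
  atom 8: Cl (halogen, monovalent) → 0 H
  atom 9: C, bond orders sum to 4 (valence 4) → 0 H
  atom 10: O, bond orders sum to 1 (valence 2) → 1 H
Totals → C:6, H:6, Cl:1, N:1, O:2.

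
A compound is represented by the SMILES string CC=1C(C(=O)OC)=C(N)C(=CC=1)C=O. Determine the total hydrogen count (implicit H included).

Walk through each heavy atom and fill implicit hydrogens from standard valence (C 4, N 3, O 2, S 2, halogen 1):
  atom 1: C, bond orders sum to 1 (valence 4) → 3 H
  atom 2: C, bond orders sum to 4 (valence 4) → 0 H
  atom 3: C, bond orders sum to 4 (valence 4) → 0 H
  atom 4: C, bond orders sum to 4 (valence 4) → 0 H
  atom 5: O, bond orders sum to 2 (valence 2) → 0 H
  atom 6: O, bond orders sum to 2 (valence 2) → 0 H
  atom 7: C, bond orders sum to 1 (valence 4) → 3 H
  atom 8: C, bond orders sum to 4 (valence 4) → 0 H
  atom 9: N, bond orders sum to 1 (valence 3) → 2 H
  atom 10: C, bond orders sum to 4 (valence 4) → 0 H
  atom 11: C, bond orders sum to 3 (valence 4) → 1 H
  atom 12: C, bond orders sum to 3 (valence 4) → 1 H
  atom 13: C, bond orders sum to 3 (valence 4) → 1 H
  atom 14: O, bond orders sum to 2 (valence 2) → 0 H
Total hydrogens: 11.

11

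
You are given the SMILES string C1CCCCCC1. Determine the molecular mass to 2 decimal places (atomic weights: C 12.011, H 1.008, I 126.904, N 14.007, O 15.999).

98.19 g/mol

First, the molecular formula is C7H14 (counting implicit H from valence).
  C: 7 × 12.011 = 84.077
  H: 14 × 1.008 = 14.112
Sum: 7×12.011 + 14×1.008 = 98.189 → 98.19 g/mol.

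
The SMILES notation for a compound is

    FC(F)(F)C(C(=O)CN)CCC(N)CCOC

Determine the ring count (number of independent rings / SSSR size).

In SMILES, each pair of matching ring-closure digits denotes one ring-closing bond; the number of such bonds equals the number of independent rings.
Ring-closure bonds here: 0.

0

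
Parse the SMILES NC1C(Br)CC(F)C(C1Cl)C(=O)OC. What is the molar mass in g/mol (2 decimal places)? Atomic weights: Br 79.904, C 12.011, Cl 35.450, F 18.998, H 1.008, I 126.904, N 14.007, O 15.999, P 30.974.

First, the molecular formula is C8H12BrClFNO2 (counting implicit H from valence).
  Br: 1 × 79.904 = 79.904
  C: 8 × 12.011 = 96.088
  Cl: 1 × 35.450 = 35.450
  F: 1 × 18.998 = 18.998
  H: 12 × 1.008 = 12.096
  N: 1 × 14.007 = 14.007
  O: 2 × 15.999 = 31.998
Sum: 1×79.904 + 8×12.011 + 1×35.450 + 1×18.998 + 12×1.008 + 1×14.007 + 2×15.999 = 288.541 → 288.54 g/mol.

288.54 g/mol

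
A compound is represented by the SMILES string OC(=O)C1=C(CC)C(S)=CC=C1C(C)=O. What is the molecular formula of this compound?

C11H12O3S

Walk through each heavy atom and fill implicit hydrogens from standard valence (C 4, N 3, O 2, S 2, halogen 1):
  atom 1: O, bond orders sum to 1 (valence 2) → 1 H
  atom 2: C, bond orders sum to 4 (valence 4) → 0 H
  atom 3: O, bond orders sum to 2 (valence 2) → 0 H
  atom 4: C, bond orders sum to 4 (valence 4) → 0 H
  atom 5: C, bond orders sum to 4 (valence 4) → 0 H
  atom 6: C, bond orders sum to 2 (valence 4) → 2 H
  atom 7: C, bond orders sum to 1 (valence 4) → 3 H
  atom 8: C, bond orders sum to 4 (valence 4) → 0 H
  atom 9: S, bond orders sum to 1 (valence 2) → 1 H
  atom 10: C, bond orders sum to 3 (valence 4) → 1 H
  atom 11: C, bond orders sum to 3 (valence 4) → 1 H
  atom 12: C, bond orders sum to 4 (valence 4) → 0 H
  atom 13: C, bond orders sum to 4 (valence 4) → 0 H
  atom 14: C, bond orders sum to 1 (valence 4) → 3 H
  atom 15: O, bond orders sum to 2 (valence 2) → 0 H
Totals → C:11, H:12, O:3, S:1.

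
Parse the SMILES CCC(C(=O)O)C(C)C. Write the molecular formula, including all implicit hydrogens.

Walk through each heavy atom and fill implicit hydrogens from standard valence (C 4, N 3, O 2, S 2, halogen 1):
  atom 1: C, bond orders sum to 1 (valence 4) → 3 H
  atom 2: C, bond orders sum to 2 (valence 4) → 2 H
  atom 3: C, bond orders sum to 3 (valence 4) → 1 H
  atom 4: C, bond orders sum to 4 (valence 4) → 0 H
  atom 5: O, bond orders sum to 2 (valence 2) → 0 H
  atom 6: O, bond orders sum to 1 (valence 2) → 1 H
  atom 7: C, bond orders sum to 3 (valence 4) → 1 H
  atom 8: C, bond orders sum to 1 (valence 4) → 3 H
  atom 9: C, bond orders sum to 1 (valence 4) → 3 H
Totals → C:7, H:14, O:2.

C7H14O2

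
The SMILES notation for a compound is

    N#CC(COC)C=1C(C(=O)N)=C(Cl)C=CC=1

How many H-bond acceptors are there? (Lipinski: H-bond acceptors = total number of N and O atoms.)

4

N atoms: 2; O atoms: 2.
Lipinski HBA = 2 + 2 = 4.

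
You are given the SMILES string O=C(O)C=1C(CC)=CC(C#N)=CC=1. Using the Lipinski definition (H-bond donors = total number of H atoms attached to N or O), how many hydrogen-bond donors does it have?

1

Donors: find every N or O and count the H atoms it carries.
  atom 1 (O): bond orders sum to 2 → 0 H
  atom 3 (O): bond orders sum to 1 → 1 H
  atom 11 (N): bond orders sum to 3 → 0 H
Lipinski HBD = 1.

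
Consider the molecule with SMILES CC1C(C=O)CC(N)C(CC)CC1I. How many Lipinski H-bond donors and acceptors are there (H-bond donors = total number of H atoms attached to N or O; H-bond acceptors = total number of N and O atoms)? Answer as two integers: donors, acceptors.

2, 2

Donors: find every N or O and count the H atoms it carries.
  atom 5 (O): bond orders sum to 2 → 0 H
  atom 8 (N): bond orders sum to 1 → 2 H
Lipinski HBD = 2.
Acceptors: N atoms = 1, O atoms = 1 → HBA = 2.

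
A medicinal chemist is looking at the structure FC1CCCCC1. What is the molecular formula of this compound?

Walk through each heavy atom and fill implicit hydrogens from standard valence (C 4, N 3, O 2, S 2, halogen 1):
  atom 1: F (halogen, monovalent) → 0 H
  atom 2: C, bond orders sum to 3 (valence 4) → 1 H
  atom 3: C, bond orders sum to 2 (valence 4) → 2 H
  atom 4: C, bond orders sum to 2 (valence 4) → 2 H
  atom 5: C, bond orders sum to 2 (valence 4) → 2 H
  atom 6: C, bond orders sum to 2 (valence 4) → 2 H
  atom 7: C, bond orders sum to 2 (valence 4) → 2 H
Totals → C:6, H:11, F:1.

C6H11F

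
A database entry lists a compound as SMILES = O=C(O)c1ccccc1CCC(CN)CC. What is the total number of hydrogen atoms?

19

Walk through each heavy atom and fill implicit hydrogens from standard valence (C 4, N 3, O 2, S 2, halogen 1); for lowercase aromatic atoms, an aromatic c carries 1 H when it has two neighbours and 0 H with three, and aromatic n carries 0 H:
  atom 1: O, bond orders sum to 2 (valence 2) → 0 H
  atom 2: C, bond orders sum to 4 (valence 4) → 0 H
  atom 3: O, bond orders sum to 1 (valence 2) → 1 H
  atom 4: aromatic c, 3 neighbours → 0 H
  atom 5: aromatic c, 2 neighbours → 1 H
  atom 6: aromatic c, 2 neighbours → 1 H
  atom 7: aromatic c, 2 neighbours → 1 H
  atom 8: aromatic c, 2 neighbours → 1 H
  atom 9: aromatic c, 3 neighbours → 0 H
  atom 10: C, bond orders sum to 2 (valence 4) → 2 H
  atom 11: C, bond orders sum to 2 (valence 4) → 2 H
  atom 12: C, bond orders sum to 3 (valence 4) → 1 H
  atom 13: C, bond orders sum to 2 (valence 4) → 2 H
  atom 14: N, bond orders sum to 1 (valence 3) → 2 H
  atom 15: C, bond orders sum to 2 (valence 4) → 2 H
  atom 16: C, bond orders sum to 1 (valence 4) → 3 H
Total hydrogens: 19.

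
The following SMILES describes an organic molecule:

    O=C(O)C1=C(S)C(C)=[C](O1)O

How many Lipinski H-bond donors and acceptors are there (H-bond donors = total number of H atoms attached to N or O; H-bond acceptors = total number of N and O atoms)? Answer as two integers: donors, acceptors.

Donors: find every N or O and count the H atoms it carries.
  atom 1 (O): bond orders sum to 2 → 0 H
  atom 3 (O): bond orders sum to 1 → 1 H
  atom 10 (O): bond orders sum to 2 → 0 H
  atom 11 (O): bond orders sum to 1 → 1 H
Lipinski HBD = 2.
Acceptors: N atoms = 0, O atoms = 4 → HBA = 4.

2, 4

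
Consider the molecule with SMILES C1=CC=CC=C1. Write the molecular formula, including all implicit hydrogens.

Walk through each heavy atom and fill implicit hydrogens from standard valence (C 4, N 3, O 2, S 2, halogen 1):
  atom 1: C, bond orders sum to 3 (valence 4) → 1 H
  atom 2: C, bond orders sum to 3 (valence 4) → 1 H
  atom 3: C, bond orders sum to 3 (valence 4) → 1 H
  atom 4: C, bond orders sum to 3 (valence 4) → 1 H
  atom 5: C, bond orders sum to 3 (valence 4) → 1 H
  atom 6: C, bond orders sum to 3 (valence 4) → 1 H
Totals → C:6, H:6.

C6H6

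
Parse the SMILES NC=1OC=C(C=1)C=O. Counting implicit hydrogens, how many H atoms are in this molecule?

Walk through each heavy atom and fill implicit hydrogens from standard valence (C 4, N 3, O 2, S 2, halogen 1):
  atom 1: N, bond orders sum to 1 (valence 3) → 2 H
  atom 2: C, bond orders sum to 4 (valence 4) → 0 H
  atom 3: O, bond orders sum to 2 (valence 2) → 0 H
  atom 4: C, bond orders sum to 3 (valence 4) → 1 H
  atom 5: C, bond orders sum to 4 (valence 4) → 0 H
  atom 6: C, bond orders sum to 3 (valence 4) → 1 H
  atom 7: C, bond orders sum to 3 (valence 4) → 1 H
  atom 8: O, bond orders sum to 2 (valence 2) → 0 H
Total hydrogens: 5.

5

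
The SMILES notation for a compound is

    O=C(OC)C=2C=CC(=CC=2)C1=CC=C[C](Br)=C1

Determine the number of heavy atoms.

17

Every atom symbol written in the SMILES (organic subset) is one heavy atom; implicit H are not written.
Heavy atoms by element → Br:1, C:14, O:2.
Total: 17.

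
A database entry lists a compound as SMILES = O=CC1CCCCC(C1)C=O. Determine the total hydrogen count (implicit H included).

Walk through each heavy atom and fill implicit hydrogens from standard valence (C 4, N 3, O 2, S 2, halogen 1):
  atom 1: O, bond orders sum to 2 (valence 2) → 0 H
  atom 2: C, bond orders sum to 3 (valence 4) → 1 H
  atom 3: C, bond orders sum to 3 (valence 4) → 1 H
  atom 4: C, bond orders sum to 2 (valence 4) → 2 H
  atom 5: C, bond orders sum to 2 (valence 4) → 2 H
  atom 6: C, bond orders sum to 2 (valence 4) → 2 H
  atom 7: C, bond orders sum to 2 (valence 4) → 2 H
  atom 8: C, bond orders sum to 3 (valence 4) → 1 H
  atom 9: C, bond orders sum to 2 (valence 4) → 2 H
  atom 10: C, bond orders sum to 3 (valence 4) → 1 H
  atom 11: O, bond orders sum to 2 (valence 2) → 0 H
Total hydrogens: 14.

14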